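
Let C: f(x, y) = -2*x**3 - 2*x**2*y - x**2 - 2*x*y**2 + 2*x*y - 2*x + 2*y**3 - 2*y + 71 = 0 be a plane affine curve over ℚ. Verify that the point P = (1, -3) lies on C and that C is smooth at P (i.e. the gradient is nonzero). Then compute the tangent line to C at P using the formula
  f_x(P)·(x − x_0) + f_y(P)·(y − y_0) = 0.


Tangent line at P: -22*x + 64*y + 214 = 0.

Step 1: f(1, -3) = 0, so P lies on C.
Step 2: partial derivatives
  f_x(x, y) = -6*x**2 - 4*x*y - 2*x - 2*y**2 + 2*y - 2, f_y(x, y) = -2*x**2 - 4*x*y + 2*x + 6*y**2 - 2.
  f_x(P) = -22, f_y(P) = 64 (gradient nonzero, so P is smooth).
Step 3: tangent line at P: -22·(x − 1) + 64·(y − -3) = 0.
Expanding: -22*x + 64*y + 214 = 0.


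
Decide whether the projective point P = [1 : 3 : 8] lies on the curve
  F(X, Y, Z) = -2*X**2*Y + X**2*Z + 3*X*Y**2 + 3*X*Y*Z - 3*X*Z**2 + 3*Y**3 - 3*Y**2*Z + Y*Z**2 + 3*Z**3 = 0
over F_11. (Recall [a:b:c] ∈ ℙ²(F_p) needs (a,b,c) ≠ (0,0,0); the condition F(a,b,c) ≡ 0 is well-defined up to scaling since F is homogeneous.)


F(1,3,8) ≡ 6 (mod 11); P is NOT on the curve.

Evaluate F(1, 3, 8) term-by-term (mod 11).
  -2*X**2*Y ↦ -2·1·3·1 = -6
  X**2*Z ↦ 1·1·1·8 = 8
  3*X*Y**2 ↦ 3·1·9·1 = 27
  3*X*Y*Z ↦ 3·1·3·8 = 72
  -3*X*Z**2 ↦ -3·1·1·64 = -192
  3*Y**3 ↦ 3·1·27·1 = 81
  -3*Y**2*Z ↦ -3·1·9·8 = -216
  Y*Z**2 ↦ 1·1·3·64 = 192
  3*Z**3 ↦ 3·1·1·512 = 1536
Sum: F(1, 3, 8) = (-6) + (8) + (27) + (72) + (-192) + (81) + (-216) + (192) + (1536) = 1502.
Reducing mod 11: 1502 ≡ 6 (mod 11).
Since F(a, b, c) ≡ 6 ≠ 0 (mod 11), P does NOT lie on the curve.


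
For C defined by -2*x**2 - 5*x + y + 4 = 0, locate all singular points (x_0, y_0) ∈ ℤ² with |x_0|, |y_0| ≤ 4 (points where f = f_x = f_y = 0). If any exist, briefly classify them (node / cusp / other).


No singular points in the scanned grid; C is smooth there.

Compute partial derivatives:
  f_x = -4*x - 5.
  f_y = 1.
f_y = 1 is a nonzero constant, so f_y never vanishes: no point (x, y) can satisfy f = f_x = f_y = 0. In particular no (x, y) ∈ {−4, ..., 4}² is singular; the curve is smooth.


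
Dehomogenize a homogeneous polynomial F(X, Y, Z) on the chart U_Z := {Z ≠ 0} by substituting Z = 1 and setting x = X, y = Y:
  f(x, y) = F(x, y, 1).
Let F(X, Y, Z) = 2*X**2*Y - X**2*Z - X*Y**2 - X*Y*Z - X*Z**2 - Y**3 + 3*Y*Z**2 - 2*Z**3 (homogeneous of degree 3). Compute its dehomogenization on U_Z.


f(x, y) = 2*x**2*y - x**2 - x*y**2 - x*y - x - y**3 + 3*y - 2

On U_Z we set Z = 1. Each monomial c·X^i·Y^j·Z^k in F becomes c·x^i·y^j·1^k = c·x^i·y^j.
Substituting Z = 1: F(X, Y, 1) = 2*x**2*y - x**2 - x*y**2 - x*y - x - y**3 + 3*y - 2.
Note: deg(f) ≤ deg(F) = 3; strict inequality happens when F is divisible by Z (lost terms).


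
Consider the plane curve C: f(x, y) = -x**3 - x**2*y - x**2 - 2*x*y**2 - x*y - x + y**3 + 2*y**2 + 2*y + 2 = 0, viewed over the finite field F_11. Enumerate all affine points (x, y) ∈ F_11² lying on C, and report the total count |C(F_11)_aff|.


Affine F_11-points: {(0, 2), (0, 5), (1, 1), (2, 10), (3, 4), (6, 8), (7, 1), (8, 2), (8, 3), (8, 9), (9, 6)}; count = 11.

For each of the 121 pairs (x, y) ∈ F_11², evaluate f(x, y) mod 11. Record the zeros.
  x = 0: [0↦2, 1↦7, 2↦0, 3↦9, 4↦7, 5↦0, 6↦5, 7↦6, 8↦9, 9↦9, 10↦1]  zeros at y ∈ {2, 5}
  x = 1: [0↦10, 1↦0, 2↦7, 3↦4, 4↦8, 5↦3, 6↦6, 7↦1, 8↦5, 9↦2, 10↦9]  zeros at y ∈ {1}
  x = 2: [0↦10, 1↦5, 2↦2, 3↦7, 4↦4, 5↦10, 6↦9, 7↦7, 8↦10, 9↦2, 10↦0]  zeros at y ∈ {10}
  x = 3: [0↦7, 1↦5, 2↦1, 3↦1, 4↦0, 5↦4, 6↦8, 7↦7, 8↦7, 9↦3, 10↦1]  zeros at y ∈ {4}
  x = 4: [0↦6, 1↦5, 2↦9, 3↦2, 4↦1, 5↦1, 6↦8, 7↦6, 8↦1, 9↦10, 10↦6]  zeros at y ∈ ∅
  x = 5: [0↦1, 1↦10, 2↦9, 3↦4, 4↦1, 5↦6, 6↦3, 7↦9, 8↦8, 9↦6, 10↦9]  zeros at y ∈ ∅
  x = 6: [0↦8, 1↦3, 2↦6, 3↦1, 4↦5, 5↦2, 6↦9, 7↦10, 8↦0, 9↦7, 10↦4]  zeros at y ∈ {8}
  x = 7: [0↦10, 1↦0, 2↦5, 3↦9, 4↦7, 5↦5, 6↦9, 7↦3, 8↦4, 9↦7, 10↦7]  zeros at y ∈ {1}
  x = 8: [0↦1, 1↦6, 2↦0, 3↦0, 4↦1, 5↦9, 6↦8, 7↦4, 8↦3, 9↦0, 10↦1]  zeros at y ∈ {2, 3, 9}
  x = 9: [0↦8, 1↦4, 2↦7, 3↦1, 4↦3, 5↦8, 6↦0, 7↦7, 8↦2, 9↦2, 10↦2]  zeros at y ∈ {6}
  x = 10: [0↦3, 1↦10, 2↦9, 3↦6, 4↦7, 5↦7, 6↦1, 7↦6, 8↦6, 9↦7, 10↦4]  zeros at y ∈ ∅
Collecting zeros: affine points = {(0, 2), (0, 5), (1, 1), (2, 10), (3, 4), (6, 8), (7, 1), (8, 2), (8, 3), (8, 9), (9, 6)}.
Total count |C(F_11)_aff| = 11.


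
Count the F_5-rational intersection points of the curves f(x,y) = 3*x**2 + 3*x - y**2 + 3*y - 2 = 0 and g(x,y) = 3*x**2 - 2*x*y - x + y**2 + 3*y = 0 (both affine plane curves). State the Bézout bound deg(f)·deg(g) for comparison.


Common zeros: {(0, 2), (4, 1)}; count = 2; Bézout bound = 4.

deg(f) = 2, deg(g) = 2, so Bézout bound = 4.
Scan x ∈ F_5. For each x, list the y ∈ F_5 with f(x, y) ≡ 0 and those with g(x, y) ≡ 0 (mod 5); the common zeros in that column are the intersection.
  x = 0: f ≡ 0 at y ∈ {1, 2}; g ≡ 0 at y ∈ {0, 2}; common: {2}.
  x = 1: f ≡ 0 at y ∈ {4}; g ≡ 0 at y ∈ ∅; common: ∅.
  x = 2: f ≡ 0 at y ∈ ∅; g ≡ 0 at y ∈ {0, 1}; common: ∅.
  x = 3: f ≡ 0 at y ∈ {4}; g ≡ 0 at y ∈ ∅; common: ∅.
  x = 4: f ≡ 0 at y ∈ {1, 2}; g ≡ 0 at y ∈ {1, 4}; common: {1}.
Collecting: common zeros = {(0, 2), (4, 1)}, so the count is 2.
Comparison with the Bézout bound: 2 ≤ 4 = deg(f)·deg(g), as expected for curves with no common component (the affine F_5-count falls short of the bound because intersections may lie at infinity, over extension fields, or carry multiplicity).


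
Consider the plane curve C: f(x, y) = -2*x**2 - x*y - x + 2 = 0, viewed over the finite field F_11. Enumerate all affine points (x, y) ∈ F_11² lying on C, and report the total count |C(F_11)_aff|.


Affine F_11-points: {(1, 10), (2, 7), (3, 1), (4, 8), (5, 7), (6, 2), (7, 1), (8, 8), (9, 2), (10, 10)}; count = 10.

For each of the 121 pairs (x, y) ∈ F_11², evaluate f(x, y) mod 11. Record the zeros.
  x = 0: [0↦2, 1↦2, 2↦2, 3↦2, 4↦2, 5↦2, 6↦2, 7↦2, 8↦2, 9↦2, 10↦2]  zeros at y ∈ ∅
  x = 1: [0↦10, 1↦9, 2↦8, 3↦7, 4↦6, 5↦5, 6↦4, 7↦3, 8↦2, 9↦1, 10↦0]  zeros at y ∈ {10}
  x = 2: [0↦3, 1↦1, 2↦10, 3↦8, 4↦6, 5↦4, 6↦2, 7↦0, 8↦9, 9↦7, 10↦5]  zeros at y ∈ {7}
  x = 3: [0↦3, 1↦0, 2↦8, 3↦5, 4↦2, 5↦10, 6↦7, 7↦4, 8↦1, 9↦9, 10↦6]  zeros at y ∈ {1}
  x = 4: [0↦10, 1↦6, 2↦2, 3↦9, 4↦5, 5↦1, 6↦8, 7↦4, 8↦0, 9↦7, 10↦3]  zeros at y ∈ {8}
  x = 5: [0↦2, 1↦8, 2↦3, 3↦9, 4↦4, 5↦10, 6↦5, 7↦0, 8↦6, 9↦1, 10↦7]  zeros at y ∈ {7}
  x = 6: [0↦1, 1↦6, 2↦0, 3↦5, 4↦10, 5↦4, 6↦9, 7↦3, 8↦8, 9↦2, 10↦7]  zeros at y ∈ {2}
  x = 7: [0↦7, 1↦0, 2↦4, 3↦8, 4↦1, 5↦5, 6↦9, 7↦2, 8↦6, 9↦10, 10↦3]  zeros at y ∈ {1}
  x = 8: [0↦9, 1↦1, 2↦4, 3↦7, 4↦10, 5↦2, 6↦5, 7↦8, 8↦0, 9↦3, 10↦6]  zeros at y ∈ {8}
  x = 9: [0↦7, 1↦9, 2↦0, 3↦2, 4↦4, 5↦6, 6↦8, 7↦10, 8↦1, 9↦3, 10↦5]  zeros at y ∈ {2}
  x = 10: [0↦1, 1↦2, 2↦3, 3↦4, 4↦5, 5↦6, 6↦7, 7↦8, 8↦9, 9↦10, 10↦0]  zeros at y ∈ {10}
Collecting zeros: affine points = {(1, 10), (2, 7), (3, 1), (4, 8), (5, 7), (6, 2), (7, 1), (8, 8), (9, 2), (10, 10)}.
Total count |C(F_11)_aff| = 10.


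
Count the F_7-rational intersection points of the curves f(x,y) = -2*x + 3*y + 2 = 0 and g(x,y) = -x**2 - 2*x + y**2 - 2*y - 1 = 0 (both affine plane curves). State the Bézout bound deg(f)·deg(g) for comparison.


Common zeros: {(0, 4), (5, 5)}; count = 2; Bézout bound = 2.

deg(f) = 1, deg(g) = 2, so Bézout bound = 2.
Scan x ∈ F_7. For each x, list the y ∈ F_7 with f(x, y) ≡ 0 and those with g(x, y) ≡ 0 (mod 7); the common zeros in that column are the intersection.
  x = 0: f ≡ 0 at y ∈ {4}; g ≡ 0 at y ∈ {4, 5}; common: {4}.
  x = 1: f ≡ 0 at y ∈ {0}; g ≡ 0 at y ∈ ∅; common: ∅.
  x = 2: f ≡ 0 at y ∈ {3}; g ≡ 0 at y ∈ ∅; common: ∅.
  x = 3: f ≡ 0 at y ∈ {6}; g ≡ 0 at y ∈ ∅; common: ∅.
  x = 4: f ≡ 0 at y ∈ {2}; g ≡ 0 at y ∈ ∅; common: ∅.
  x = 5: f ≡ 0 at y ∈ {5}; g ≡ 0 at y ∈ {4, 5}; common: {5}.
  x = 6: f ≡ 0 at y ∈ {1}; g ≡ 0 at y ∈ {0, 2}; common: ∅.
Collecting: common zeros = {(0, 4), (5, 5)}, so the count is 2.
Comparison with the Bézout bound: 2 ≤ 2 = deg(f)·deg(g), as expected for curves with no common component (the bound is attained).


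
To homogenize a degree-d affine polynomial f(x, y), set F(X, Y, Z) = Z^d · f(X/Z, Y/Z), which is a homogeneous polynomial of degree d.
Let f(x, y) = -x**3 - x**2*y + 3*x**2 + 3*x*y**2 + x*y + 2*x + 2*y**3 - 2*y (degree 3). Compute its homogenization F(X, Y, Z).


F(X, Y, Z) = -X**3 - X**2*Y + 3*X**2*Z + 3*X*Y**2 + X*Y*Z + 2*X*Z**2 + 2*Y**3 - 2*Y*Z**2

deg(f) = 3.
Substitute x = X/Z, y = Y/Z into f, then multiply by Z^3.
  monomial -1·x^3·y^0 ↦ -1·X^3·Y^0·Z^0.
  monomial -1·x^2·y^1 ↦ -1·X^2·Y^1·Z^0.
  monomial 3·x^2·y^0 ↦ 3·X^2·Y^0·Z^1.
  monomial 3·x^1·y^2 ↦ 3·X^1·Y^2·Z^0.
  monomial 1·x^1·y^1 ↦ 1·X^1·Y^1·Z^1.
  monomial 2·x^1·y^0 ↦ 2·X^1·Y^0·Z^2.
  monomial 2·x^0·y^3 ↦ 2·X^0·Y^3·Z^0.
  monomial -2·x^0·y^1 ↦ -2·X^0·Y^1·Z^2.
Collecting: F(X, Y, Z) = -X**3 - X**2*Y + 3*X**2*Z + 3*X*Y**2 + X*Y*Z + 2*X*Z**2 + 2*Y**3 - 2*Y*Z**2.


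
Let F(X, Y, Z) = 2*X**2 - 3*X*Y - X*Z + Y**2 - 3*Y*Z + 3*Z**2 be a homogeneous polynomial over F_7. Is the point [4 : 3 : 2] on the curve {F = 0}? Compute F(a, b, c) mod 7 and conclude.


F(4,3,2) ≡ 5 (mod 7); P is NOT on the curve.

Evaluate F(4, 3, 2) term-by-term (mod 7).
  2*X**2 ↦ 2·16·1·1 = 32
  -3*X*Y ↦ -3·4·3·1 = -36
  -X*Z ↦ -1·4·1·2 = -8
  Y**2 ↦ 1·1·9·1 = 9
  -3*Y*Z ↦ -3·1·3·2 = -18
  3*Z**2 ↦ 3·1·1·4 = 12
Sum: F(4, 3, 2) = (32) + (-36) + (-8) + (9) + (-18) + (12) = -9.
Reducing mod 7: -9 ≡ 5 (mod 7).
Since F(a, b, c) ≡ 5 ≠ 0 (mod 7), P does NOT lie on the curve.


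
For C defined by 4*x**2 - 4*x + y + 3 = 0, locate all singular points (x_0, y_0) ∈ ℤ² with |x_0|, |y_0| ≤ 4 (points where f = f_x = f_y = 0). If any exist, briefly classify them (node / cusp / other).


No singular points in the scanned grid; C is smooth there.

Compute partial derivatives:
  f_x = 8*x - 4.
  f_y = 1.
f_y = 1 is a nonzero constant, so f_y never vanishes: no point (x, y) can satisfy f = f_x = f_y = 0. In particular no (x, y) ∈ {−4, ..., 4}² is singular; the curve is smooth.


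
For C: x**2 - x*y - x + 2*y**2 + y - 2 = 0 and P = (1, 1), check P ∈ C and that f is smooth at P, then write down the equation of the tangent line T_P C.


Tangent line at P: 4*y - 4 = 0.

Step 1: f(1, 1) = 0, so P lies on C.
Step 2: partial derivatives
  f_x(x, y) = 2*x - y - 1, f_y(x, y) = -x + 4*y + 1.
  f_x(P) = 0, f_y(P) = 4 (gradient nonzero, so P is smooth).
Step 3: tangent line at P: 0·(x − 1) + 4·(y − 1) = 0.
Expanding: 4*y - 4 = 0.


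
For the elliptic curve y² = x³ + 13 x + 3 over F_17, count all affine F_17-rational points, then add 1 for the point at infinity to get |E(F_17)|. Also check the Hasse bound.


Affine points = {(1, 0), (3, 1), (3, 16), (4, 0), (6, 5), (6, 12), (9, 4), (9, 13), (11, 7), (11, 10), (12, 0)}; affine count = 11; |E(F_17)| = 12.

Discriminant check: Δ ∝ 4a³ + 27b² = 4·13³ + 27·3² = 4·2197 + 27·9 ≡ 4 (mod 17). Nonzero ⇒ E is nonsingular.
For each x ∈ F_17, compute rhs = x³ + 13·x + 3 mod 17, then count y ∈ F_17 with y² ≡ rhs.
  x = 0: rhs = 3, matching y values: none (0 points).
  x = 1: rhs = 0, matching y values: 0 (1 points).
  x = 2: rhs = 3, matching y values: none (0 points).
  x = 3: rhs = 1, matching y values: 1, 16 (2 points).
  x = 4: rhs = 0, matching y values: 0 (1 points).
  x = 5: rhs = 6, matching y values: none (0 points).
  x = 6: rhs = 8, matching y values: 5, 12 (2 points).
  x = 7: rhs = 12, matching y values: none (0 points).
  x = 8: rhs = 7, matching y values: none (0 points).
  x = 9: rhs = 16, matching y values: 4, 13 (2 points).
  x = 10: rhs = 11, matching y values: none (0 points).
  x = 11: rhs = 15, matching y values: 7, 10 (2 points).
  x = 12: rhs = 0, matching y values: 0 (1 points).
  x = 13: rhs = 6, matching y values: none (0 points).
  x = 14: rhs = 5, matching y values: none (0 points).
  x = 15: rhs = 3, matching y values: none (0 points).
  x = 16: rhs = 6, matching y values: none (0 points).
Total affine count: 11.
Full point count |E(F_17)| = 11 + 1 = 12.
Hasse bound: |12 − (17+1)| = |-6| = 6 ≤ 2√17 ≈ 8.2462 ✓.


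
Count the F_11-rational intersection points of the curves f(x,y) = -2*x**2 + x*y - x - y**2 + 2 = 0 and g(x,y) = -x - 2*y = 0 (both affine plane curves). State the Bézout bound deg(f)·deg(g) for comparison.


Common zeros: {(2, 10)}; count = 1; Bézout bound = 2.

deg(f) = 2, deg(g) = 1, so Bézout bound = 2.
Scan x ∈ F_11. For each x, list the y ∈ F_11 with f(x, y) ≡ 0 and those with g(x, y) ≡ 0 (mod 11); the common zeros in that column are the intersection.
  x = 0: f ≡ 0 at y ∈ ∅; g ≡ 0 at y ∈ {0}; common: ∅.
  x = 1: f ≡ 0 at y ∈ ∅; g ≡ 0 at y ∈ {5}; common: ∅.
  x = 2: f ≡ 0 at y ∈ {3, 10}; g ≡ 0 at y ∈ {10}; common: {10}.
  x = 3: f ≡ 0 at y ∈ ∅; g ≡ 0 at y ∈ {4}; common: ∅.
  x = 4: f ≡ 0 at y ∈ {7, 8}; g ≡ 0 at y ∈ {9}; common: ∅.
  x = 5: f ≡ 0 at y ∈ {8}; g ≡ 0 at y ∈ {3}; common: ∅.
  x = 6: f ≡ 0 at y ∈ ∅; g ≡ 0 at y ∈ {8}; common: ∅.
  x = 7: f ≡ 0 at y ∈ {9}; g ≡ 0 at y ∈ {2}; common: ∅.
  x = 8: f ≡ 0 at y ∈ {9, 10}; g ≡ 0 at y ∈ {7}; common: ∅.
  x = 9: f ≡ 0 at y ∈ ∅; g ≡ 0 at y ∈ {1}; common: ∅.
  x = 10: f ≡ 0 at y ∈ {3, 7}; g ≡ 0 at y ∈ {6}; common: ∅.
Collecting: common zeros = {(2, 10)}, so the count is 1.
Comparison with the Bézout bound: 1 ≤ 2 = deg(f)·deg(g), as expected for curves with no common component (the affine F_11-count falls short of the bound because intersections may lie at infinity, over extension fields, or carry multiplicity).


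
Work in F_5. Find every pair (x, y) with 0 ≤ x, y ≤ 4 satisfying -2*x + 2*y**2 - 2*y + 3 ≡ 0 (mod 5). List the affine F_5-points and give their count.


Affine F_5-points: {(0, 3), (1, 2), (1, 4), (4, 0), (4, 1)}; count = 5.

For each of the 25 pairs (x, y) ∈ F_5², evaluate f(x, y) mod 5. Record the zeros.
  x = 0: [0↦3, 1↦3, 2↦2, 3↦0, 4↦2]  zeros at y ∈ {3}
  x = 1: [0↦1, 1↦1, 2↦0, 3↦3, 4↦0]  zeros at y ∈ {2, 4}
  x = 2: [0↦4, 1↦4, 2↦3, 3↦1, 4↦3]  zeros at y ∈ ∅
  x = 3: [0↦2, 1↦2, 2↦1, 3↦4, 4↦1]  zeros at y ∈ ∅
  x = 4: [0↦0, 1↦0, 2↦4, 3↦2, 4↦4]  zeros at y ∈ {0, 1}
Collecting zeros: affine points = {(0, 3), (1, 2), (1, 4), (4, 0), (4, 1)}.
Total count |C(F_5)_aff| = 5.


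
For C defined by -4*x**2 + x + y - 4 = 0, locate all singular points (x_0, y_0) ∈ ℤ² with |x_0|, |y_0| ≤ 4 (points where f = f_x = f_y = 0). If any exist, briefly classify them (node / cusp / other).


No singular points in the scanned grid; C is smooth there.

Compute partial derivatives:
  f_x = 1 - 8*x.
  f_y = 1.
f_y = 1 is a nonzero constant, so f_y never vanishes: no point (x, y) can satisfy f = f_x = f_y = 0. In particular no (x, y) ∈ {−4, ..., 4}² is singular; the curve is smooth.


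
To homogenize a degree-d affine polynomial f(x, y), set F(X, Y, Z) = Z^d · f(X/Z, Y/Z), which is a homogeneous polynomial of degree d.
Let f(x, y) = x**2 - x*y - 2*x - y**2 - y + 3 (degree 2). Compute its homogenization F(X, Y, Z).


F(X, Y, Z) = X**2 - X*Y - 2*X*Z - Y**2 - Y*Z + 3*Z**2

deg(f) = 2.
Substitute x = X/Z, y = Y/Z into f, then multiply by Z^2.
  monomial 1·x^2·y^0 ↦ 1·X^2·Y^0·Z^0.
  monomial -1·x^1·y^1 ↦ -1·X^1·Y^1·Z^0.
  monomial -2·x^1·y^0 ↦ -2·X^1·Y^0·Z^1.
  monomial -1·x^0·y^2 ↦ -1·X^0·Y^2·Z^0.
  monomial -1·x^0·y^1 ↦ -1·X^0·Y^1·Z^1.
  monomial 3·x^0·y^0 ↦ 3·X^0·Y^0·Z^2.
Collecting: F(X, Y, Z) = X**2 - X*Y - 2*X*Z - Y**2 - Y*Z + 3*Z**2.


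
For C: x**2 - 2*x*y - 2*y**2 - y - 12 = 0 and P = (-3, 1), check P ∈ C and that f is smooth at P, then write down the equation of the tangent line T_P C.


Tangent line at P: -8*x + y - 25 = 0.

Step 1: f(-3, 1) = 0, so P lies on C.
Step 2: partial derivatives
  f_x(x, y) = 2*x - 2*y, f_y(x, y) = -2*x - 4*y - 1.
  f_x(P) = -8, f_y(P) = 1 (gradient nonzero, so P is smooth).
Step 3: tangent line at P: -8·(x − -3) + 1·(y − 1) = 0.
Expanding: -8*x + y - 25 = 0.


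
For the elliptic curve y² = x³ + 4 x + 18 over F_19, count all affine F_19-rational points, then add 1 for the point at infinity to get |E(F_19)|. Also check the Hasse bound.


Affine points = {(1, 2), (1, 17), (3, 0), (5, 7), (5, 12), (6, 7), (6, 12), (7, 3), (7, 16), (8, 7), (8, 12), (9, 2), (9, 17), (11, 5), (11, 14), (13, 5), (13, 14), (14, 5), (14, 14), (16, 6), (16, 13)}; affine count = 21; |E(F_19)| = 22.

Discriminant check: Δ ∝ 4a³ + 27b² = 4·4³ + 27·18² = 4·64 + 27·324 ≡ 17 (mod 19). Nonzero ⇒ E is nonsingular.
For each x ∈ F_19, compute rhs = x³ + 4·x + 18 mod 19, then count y ∈ F_19 with y² ≡ rhs.
  x = 0: rhs = 18, matching y values: none (0 points).
  x = 1: rhs = 4, matching y values: 2, 17 (2 points).
  x = 2: rhs = 15, matching y values: none (0 points).
  x = 3: rhs = 0, matching y values: 0 (1 points).
  x = 4: rhs = 3, matching y values: none (0 points).
  x = 5: rhs = 11, matching y values: 7, 12 (2 points).
  x = 6: rhs = 11, matching y values: 7, 12 (2 points).
  x = 7: rhs = 9, matching y values: 3, 16 (2 points).
  x = 8: rhs = 11, matching y values: 7, 12 (2 points).
  x = 9: rhs = 4, matching y values: 2, 17 (2 points).
  x = 10: rhs = 13, matching y values: none (0 points).
  x = 11: rhs = 6, matching y values: 5, 14 (2 points).
  x = 12: rhs = 8, matching y values: none (0 points).
  x = 13: rhs = 6, matching y values: 5, 14 (2 points).
  x = 14: rhs = 6, matching y values: 5, 14 (2 points).
  x = 15: rhs = 14, matching y values: none (0 points).
  x = 16: rhs = 17, matching y values: 6, 13 (2 points).
  x = 17: rhs = 2, matching y values: none (0 points).
  x = 18: rhs = 13, matching y values: none (0 points).
Total affine count: 21.
Full point count |E(F_19)| = 21 + 1 = 22.
Hasse bound: |22 − (19+1)| = |2| = 2 ≤ 2√19 ≈ 8.7178 ✓.


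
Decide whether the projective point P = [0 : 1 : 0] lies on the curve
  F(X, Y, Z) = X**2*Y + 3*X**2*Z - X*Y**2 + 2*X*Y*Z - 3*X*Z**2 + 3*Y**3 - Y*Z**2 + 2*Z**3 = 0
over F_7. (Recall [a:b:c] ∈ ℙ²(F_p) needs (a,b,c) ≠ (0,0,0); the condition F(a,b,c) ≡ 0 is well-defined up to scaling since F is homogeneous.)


F(0,1,0) ≡ 3 (mod 7); P is NOT on the curve.

Evaluate F(0, 1, 0) term-by-term (mod 7).
  X**2*Y ↦ 1·0·1·1 = 0
  3*X**2*Z ↦ 3·0·1·0 = 0
  -X*Y**2 ↦ -1·0·1·1 = 0
  2*X*Y*Z ↦ 2·0·1·0 = 0
  -3*X*Z**2 ↦ -3·0·1·0 = 0
  3*Y**3 ↦ 3·1·1·1 = 3
  -Y*Z**2 ↦ -1·1·1·0 = 0
  2*Z**3 ↦ 2·1·1·0 = 0
Sum: F(0, 1, 0) = (0) + (0) + (0) + (0) + (0) + (3) + (0) + (0) = 3.
Reducing mod 7: 3 ≡ 3 (mod 7).
Since F(a, b, c) ≡ 3 ≠ 0 (mod 7), P does NOT lie on the curve.


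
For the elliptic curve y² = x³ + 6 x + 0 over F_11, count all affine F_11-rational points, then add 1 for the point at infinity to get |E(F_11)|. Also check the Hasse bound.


Affine points = {(0, 0), (2, 3), (2, 8), (3, 1), (3, 10), (4, 0), (5, 1), (5, 10), (7, 0), (10, 2), (10, 9)}; affine count = 11; |E(F_11)| = 12.

Discriminant check: Δ ∝ 4a³ + 27b² = 4·6³ + 27·0² = 4·216 + 27·0 ≡ 6 (mod 11). Nonzero ⇒ E is nonsingular.
For each x ∈ F_11, compute rhs = x³ + 6·x + 0 mod 11, then count y ∈ F_11 with y² ≡ rhs.
  x = 0: rhs = 0, matching y values: 0 (1 points).
  x = 1: rhs = 7, matching y values: none (0 points).
  x = 2: rhs = 9, matching y values: 3, 8 (2 points).
  x = 3: rhs = 1, matching y values: 1, 10 (2 points).
  x = 4: rhs = 0, matching y values: 0 (1 points).
  x = 5: rhs = 1, matching y values: 1, 10 (2 points).
  x = 6: rhs = 10, matching y values: none (0 points).
  x = 7: rhs = 0, matching y values: 0 (1 points).
  x = 8: rhs = 10, matching y values: none (0 points).
  x = 9: rhs = 2, matching y values: none (0 points).
  x = 10: rhs = 4, matching y values: 2, 9 (2 points).
Total affine count: 11.
Full point count |E(F_11)| = 11 + 1 = 12.
Hasse bound: |12 − (11+1)| = |0| = 0 ≤ 2√11 ≈ 6.6332 ✓.


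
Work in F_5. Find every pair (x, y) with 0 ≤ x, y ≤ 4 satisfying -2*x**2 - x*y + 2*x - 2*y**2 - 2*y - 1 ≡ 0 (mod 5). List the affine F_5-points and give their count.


Affine F_5-points: {(0, 1), (0, 3), (1, 2), (1, 4), (2, 0), (2, 3), (3, 1), (3, 4), (4, 0), (4, 2)}; count = 10.

For each of the 25 pairs (x, y) ∈ F_5², evaluate f(x, y) mod 5. Record the zeros.
  x = 0: [0↦4, 1↦0, 2↦2, 3↦0, 4↦4]  zeros at y ∈ {1, 3}
  x = 1: [0↦4, 1↦4, 2↦0, 3↦2, 4↦0]  zeros at y ∈ {2, 4}
  x = 2: [0↦0, 1↦4, 2↦4, 3↦0, 4↦2]  zeros at y ∈ {0, 3}
  x = 3: [0↦2, 1↦0, 2↦4, 3↦4, 4↦0]  zeros at y ∈ {1, 4}
  x = 4: [0↦0, 1↦2, 2↦0, 3↦4, 4↦4]  zeros at y ∈ {0, 2}
Collecting zeros: affine points = {(0, 1), (0, 3), (1, 2), (1, 4), (2, 0), (2, 3), (3, 1), (3, 4), (4, 0), (4, 2)}.
Total count |C(F_5)_aff| = 10.


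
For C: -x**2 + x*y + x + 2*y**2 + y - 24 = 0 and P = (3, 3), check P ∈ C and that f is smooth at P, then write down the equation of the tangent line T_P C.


Tangent line at P: -2*x + 16*y - 42 = 0.

Step 1: f(3, 3) = 0, so P lies on C.
Step 2: partial derivatives
  f_x(x, y) = -2*x + y + 1, f_y(x, y) = x + 4*y + 1.
  f_x(P) = -2, f_y(P) = 16 (gradient nonzero, so P is smooth).
Step 3: tangent line at P: -2·(x − 3) + 16·(y − 3) = 0.
Expanding: -2*x + 16*y - 42 = 0.


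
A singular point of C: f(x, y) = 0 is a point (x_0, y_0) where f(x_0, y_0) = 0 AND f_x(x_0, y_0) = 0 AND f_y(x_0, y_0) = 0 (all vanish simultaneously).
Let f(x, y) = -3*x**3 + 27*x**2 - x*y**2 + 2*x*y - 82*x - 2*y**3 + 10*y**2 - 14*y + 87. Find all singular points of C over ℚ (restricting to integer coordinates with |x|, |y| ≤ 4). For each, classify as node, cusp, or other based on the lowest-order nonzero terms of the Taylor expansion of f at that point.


Singular points: {(3, 1)}; classification: cusp.

Compute partial derivatives:
  f_x = -9*x**2 + 54*x - y**2 + 2*y - 82.
  f_y = -2*x*y + 2*x - 6*y**2 + 20*y - 14.
Scan x_0 ∈ {−4, ..., 4}. For each x_0, f_y(x_0, y) is a polynomial in y; find its integer roots y ∈ {−4, ..., 4}, then test f_x and f at those candidates.
  x = -4: f_y(-4, y) = -6*y**2 + 28*y - 22; vanishes at y ∈ {1}. (-4, 1): f_x = -441 ≠ 0.
  x = -3: f_y(-3, y) = -6*y**2 + 26*y - 20; vanishes at y ∈ {1}. (-3, 1): f_x = -324 ≠ 0.
  x = -2: f_y(-2, y) = -6*y**2 + 24*y - 18; vanishes at y ∈ {1, 3}. (-2, 1): f_x = -225 ≠ 0; (-2, 3): f_x = -229 ≠ 0.
  x = -1: f_y(-1, y) = -6*y**2 + 22*y - 16; vanishes at y ∈ {1}. (-1, 1): f_x = -144 ≠ 0.
  x = 0: f_y(0, y) = -6*y**2 + 20*y - 14; vanishes at y ∈ {1}. (0, 1): f_x = -81 ≠ 0.
  x = 1: f_y(1, y) = -6*y**2 + 18*y - 12; vanishes at y ∈ {1, 2}. (1, 1): f_x = -36 ≠ 0; (1, 2): f_x = -37 ≠ 0.
  x = 2: f_y(2, y) = -6*y**2 + 16*y - 10; vanishes at y ∈ {1}. (2, 1): f_x = -9 ≠ 0.
  x = 3: f_y(3, y) = -6*y**2 + 14*y - 8; vanishes at y ∈ {1}. (3, 1): f_x = 0, f = 0 — SINGULAR.
  x = 4: f_y(4, y) = -6*y**2 + 12*y - 6; vanishes at y ∈ {1}. (4, 1): f_x = -9 ≠ 0.
Only singular point on the grid: (3, 1).
Classify: substitute x = 3 + u, y = 1 + v and expand: f = -3*u**3 - u*v**2 - 2*v**3 + v**2.
No constant or linear terms (consistent with a singular point). Quadratic part: v**2. Cubic part: -3*u**3 - u*v**2 - 2*v**3.
The quadratic part v**2 is a perfect square, so there is a single (double) tangent line v = 0, i.e. y = 1. Restricting the cubic part to that line (v = 0) leaves -3*u**3 ≠ 0, so f is not divisible by v and the branch is v² ≈ 3*u**3 to lowest order — this is a cusp.
Classification: cusp.


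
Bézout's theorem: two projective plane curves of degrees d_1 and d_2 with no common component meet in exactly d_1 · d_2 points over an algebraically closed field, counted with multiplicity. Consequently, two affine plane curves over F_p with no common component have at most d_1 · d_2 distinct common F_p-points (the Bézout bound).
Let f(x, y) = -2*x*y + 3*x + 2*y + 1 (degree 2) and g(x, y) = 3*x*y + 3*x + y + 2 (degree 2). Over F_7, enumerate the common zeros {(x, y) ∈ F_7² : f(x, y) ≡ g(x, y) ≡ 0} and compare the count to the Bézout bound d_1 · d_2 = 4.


Common zeros: {(5, 2)}; count = 1; Bézout bound = 4.

deg(f) = 2, deg(g) = 2, so Bézout bound = 4.
Scan x ∈ F_7. For each x, list the y ∈ F_7 with f(x, y) ≡ 0 and those with g(x, y) ≡ 0 (mod 7); the common zeros in that column are the intersection.
  x = 0: f ≡ 0 at y ∈ {3}; g ≡ 0 at y ∈ {5}; common: ∅.
  x = 1: f ≡ 0 at y ∈ ∅; g ≡ 0 at y ∈ {4}; common: ∅.
  x = 2: f ≡ 0 at y ∈ {0}; g ≡ 0 at y ∈ ∅; common: ∅.
  x = 3: f ≡ 0 at y ∈ {6}; g ≡ 0 at y ∈ {1}; common: ∅.
  x = 4: f ≡ 0 at y ∈ {1}; g ≡ 0 at y ∈ {0}; common: ∅.
  x = 5: f ≡ 0 at y ∈ {2}; g ≡ 0 at y ∈ {2}; common: {2}.
  x = 6: f ≡ 0 at y ∈ {4}; g ≡ 0 at y ∈ {3}; common: ∅.
Collecting: common zeros = {(5, 2)}, so the count is 1.
Comparison with the Bézout bound: 1 ≤ 4 = deg(f)·deg(g), as expected for curves with no common component (the affine F_7-count falls short of the bound because intersections may lie at infinity, over extension fields, or carry multiplicity).


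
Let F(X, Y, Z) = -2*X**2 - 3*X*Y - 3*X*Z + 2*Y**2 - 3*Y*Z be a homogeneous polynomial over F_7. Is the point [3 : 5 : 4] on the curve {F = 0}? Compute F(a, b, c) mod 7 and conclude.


F(3,5,4) ≡ 3 (mod 7); P is NOT on the curve.

Evaluate F(3, 5, 4) term-by-term (mod 7).
  -2*X**2 ↦ -2·9·1·1 = -18
  -3*X*Y ↦ -3·3·5·1 = -45
  -3*X*Z ↦ -3·3·1·4 = -36
  2*Y**2 ↦ 2·1·25·1 = 50
  -3*Y*Z ↦ -3·1·5·4 = -60
Sum: F(3, 5, 4) = (-18) + (-45) + (-36) + (50) + (-60) = -109.
Reducing mod 7: -109 ≡ 3 (mod 7).
Since F(a, b, c) ≡ 3 ≠ 0 (mod 7), P does NOT lie on the curve.


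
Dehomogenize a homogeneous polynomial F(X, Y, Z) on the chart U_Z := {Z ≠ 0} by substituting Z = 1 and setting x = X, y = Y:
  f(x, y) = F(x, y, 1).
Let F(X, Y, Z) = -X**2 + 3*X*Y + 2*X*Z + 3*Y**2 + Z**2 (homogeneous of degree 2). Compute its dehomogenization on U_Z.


f(x, y) = -x**2 + 3*x*y + 2*x + 3*y**2 + 1

On U_Z we set Z = 1. Each monomial c·X^i·Y^j·Z^k in F becomes c·x^i·y^j·1^k = c·x^i·y^j.
Substituting Z = 1: F(X, Y, 1) = -x**2 + 3*x*y + 2*x + 3*y**2 + 1.
Note: deg(f) ≤ deg(F) = 2; strict inequality happens when F is divisible by Z (lost terms).


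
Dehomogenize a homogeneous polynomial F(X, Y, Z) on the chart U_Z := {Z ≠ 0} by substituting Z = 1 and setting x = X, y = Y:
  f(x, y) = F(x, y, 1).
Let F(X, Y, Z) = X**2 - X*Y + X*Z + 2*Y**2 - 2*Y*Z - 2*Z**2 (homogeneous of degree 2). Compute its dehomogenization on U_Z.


f(x, y) = x**2 - x*y + x + 2*y**2 - 2*y - 2

On U_Z we set Z = 1. Each monomial c·X^i·Y^j·Z^k in F becomes c·x^i·y^j·1^k = c·x^i·y^j.
Substituting Z = 1: F(X, Y, 1) = x**2 - x*y + x + 2*y**2 - 2*y - 2.
Note: deg(f) ≤ deg(F) = 2; strict inequality happens when F is divisible by Z (lost terms).


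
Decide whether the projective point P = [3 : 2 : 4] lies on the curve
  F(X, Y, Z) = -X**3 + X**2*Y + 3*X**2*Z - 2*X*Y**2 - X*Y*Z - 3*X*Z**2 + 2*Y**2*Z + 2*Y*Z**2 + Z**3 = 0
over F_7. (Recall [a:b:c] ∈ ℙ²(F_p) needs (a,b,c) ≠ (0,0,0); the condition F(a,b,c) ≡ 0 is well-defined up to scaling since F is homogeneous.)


F(3,2,4) ≡ 4 (mod 7); P is NOT on the curve.

Evaluate F(3, 2, 4) term-by-term (mod 7).
  -X**3 ↦ -1·27·1·1 = -27
  X**2*Y ↦ 1·9·2·1 = 18
  3*X**2*Z ↦ 3·9·1·4 = 108
  -2*X*Y**2 ↦ -2·3·4·1 = -24
  -X*Y*Z ↦ -1·3·2·4 = -24
  -3*X*Z**2 ↦ -3·3·1·16 = -144
  2*Y**2*Z ↦ 2·1·4·4 = 32
  2*Y*Z**2 ↦ 2·1·2·16 = 64
  Z**3 ↦ 1·1·1·64 = 64
Sum: F(3, 2, 4) = (-27) + (18) + (108) + (-24) + (-24) + (-144) + (32) + (64) + (64) = 67.
Reducing mod 7: 67 ≡ 4 (mod 7).
Since F(a, b, c) ≡ 4 ≠ 0 (mod 7), P does NOT lie on the curve.


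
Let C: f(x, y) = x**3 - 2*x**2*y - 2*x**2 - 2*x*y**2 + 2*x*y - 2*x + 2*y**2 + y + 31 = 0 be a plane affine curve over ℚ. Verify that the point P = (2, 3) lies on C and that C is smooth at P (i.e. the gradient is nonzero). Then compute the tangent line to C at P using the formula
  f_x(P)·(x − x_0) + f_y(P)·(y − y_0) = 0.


Tangent line at P: -34*x - 15*y + 113 = 0.

Step 1: f(2, 3) = 0, so P lies on C.
Step 2: partial derivatives
  f_x(x, y) = 3*x**2 - 4*x*y - 4*x - 2*y**2 + 2*y - 2, f_y(x, y) = -2*x**2 - 4*x*y + 2*x + 4*y + 1.
  f_x(P) = -34, f_y(P) = -15 (gradient nonzero, so P is smooth).
Step 3: tangent line at P: -34·(x − 2) + -15·(y − 3) = 0.
Expanding: -34*x - 15*y + 113 = 0.


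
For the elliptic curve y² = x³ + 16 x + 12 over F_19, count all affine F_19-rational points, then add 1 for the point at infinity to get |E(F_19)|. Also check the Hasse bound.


Affine points = {(3, 7), (3, 12), (4, 8), (4, 11), (6, 1), (6, 18), (7, 7), (7, 12), (8, 5), (8, 14), (9, 7), (9, 12), (13, 2), (13, 17), (14, 4), (14, 15), (15, 6), (15, 13)}; affine count = 18; |E(F_19)| = 19.

Discriminant check: Δ ∝ 4a³ + 27b² = 4·16³ + 27·12² = 4·4096 + 27·144 ≡ 18 (mod 19). Nonzero ⇒ E is nonsingular.
For each x ∈ F_19, compute rhs = x³ + 16·x + 12 mod 19, then count y ∈ F_19 with y² ≡ rhs.
  x = 0: rhs = 12, matching y values: none (0 points).
  x = 1: rhs = 10, matching y values: none (0 points).
  x = 2: rhs = 14, matching y values: none (0 points).
  x = 3: rhs = 11, matching y values: 7, 12 (2 points).
  x = 4: rhs = 7, matching y values: 8, 11 (2 points).
  x = 5: rhs = 8, matching y values: none (0 points).
  x = 6: rhs = 1, matching y values: 1, 18 (2 points).
  x = 7: rhs = 11, matching y values: 7, 12 (2 points).
  x = 8: rhs = 6, matching y values: 5, 14 (2 points).
  x = 9: rhs = 11, matching y values: 7, 12 (2 points).
  x = 10: rhs = 13, matching y values: none (0 points).
  x = 11: rhs = 18, matching y values: none (0 points).
  x = 12: rhs = 13, matching y values: none (0 points).
  x = 13: rhs = 4, matching y values: 2, 17 (2 points).
  x = 14: rhs = 16, matching y values: 4, 15 (2 points).
  x = 15: rhs = 17, matching y values: 6, 13 (2 points).
  x = 16: rhs = 13, matching y values: none (0 points).
  x = 17: rhs = 10, matching y values: none (0 points).
  x = 18: rhs = 14, matching y values: none (0 points).
Total affine count: 18.
Full point count |E(F_19)| = 18 + 1 = 19.
Hasse bound: |19 − (19+1)| = |-1| = 1 ≤ 2√19 ≈ 8.7178 ✓.


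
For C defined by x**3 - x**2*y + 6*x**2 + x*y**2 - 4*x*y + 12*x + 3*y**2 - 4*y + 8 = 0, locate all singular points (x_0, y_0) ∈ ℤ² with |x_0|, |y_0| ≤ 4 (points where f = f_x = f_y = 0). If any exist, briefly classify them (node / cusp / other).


Singular points: {(-2, 0)}; classification: cusp.

Compute partial derivatives:
  f_x = 3*x**2 - 2*x*y + 12*x + y**2 - 4*y + 12.
  f_y = -x**2 + 2*x*y - 4*x + 6*y - 4.
Scan x_0 ∈ {−4, ..., 4}. For each x_0, f_y(x_0, y) is a polynomial in y; find its integer roots y ∈ {−4, ..., 4}, then test f_x and f at those candidates.
  x = -4: f_y(-4, y) = -2*y - 4; vanishes at y ∈ {-2}. (-4, -2): f_x = 8 ≠ 0.
  x = -3: f_y(-3, y) = -1; no integer root y with |y| ≤ 4.
  x = -2: f_y(-2, y) = 2*y; vanishes at y ∈ {0}. (-2, 0): f_x = 0, f = 0 — SINGULAR.
  x = -1: f_y(-1, y) = 4*y - 1; no integer root y with |y| ≤ 4.
  x = 0: f_y(0, y) = 6*y - 4; no integer root y with |y| ≤ 4.
  x = 1: f_y(1, y) = 8*y - 9; no integer root y with |y| ≤ 4.
  x = 2: f_y(2, y) = 10*y - 16; no integer root y with |y| ≤ 4.
  x = 3: f_y(3, y) = 12*y - 25; no integer root y with |y| ≤ 4.
  x = 4: f_y(4, y) = 14*y - 36; no integer root y with |y| ≤ 4.
Only singular point on the grid: (-2, 0).
Classify: substitute x = -2 + u, y = 0 + v and expand: f = u**3 - u**2*v + u*v**2 + v**2.
No constant or linear terms (consistent with a singular point). Quadratic part: v**2. Cubic part: u**3 - u**2*v + u*v**2.
The quadratic part v**2 is a perfect square, so there is a single (double) tangent line v = 0, i.e. y = 0. Restricting the cubic part to that line (v = 0) leaves u**3 ≠ 0, so f is not divisible by v and the branch is v² ≈ -u**3 to lowest order — this is a cusp.
Classification: cusp.


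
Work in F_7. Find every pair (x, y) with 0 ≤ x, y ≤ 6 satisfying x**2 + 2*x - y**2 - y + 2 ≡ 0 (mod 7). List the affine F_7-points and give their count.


Affine F_7-points: {(0, 1), (0, 5), (1, 3), (4, 3), (5, 1), (5, 5)}; count = 6.

For each of the 49 pairs (x, y) ∈ F_7², evaluate f(x, y) mod 7. Record the zeros.
  x = 0: [0↦2, 1↦0, 2↦3, 3↦4, 4↦3, 5↦0, 6↦2]  zeros at y ∈ {1, 5}
  x = 1: [0↦5, 1↦3, 2↦6, 3↦0, 4↦6, 5↦3, 6↦5]  zeros at y ∈ {3}
  x = 2: [0↦3, 1↦1, 2↦4, 3↦5, 4↦4, 5↦1, 6↦3]  zeros at y ∈ ∅
  x = 3: [0↦3, 1↦1, 2↦4, 3↦5, 4↦4, 5↦1, 6↦3]  zeros at y ∈ ∅
  x = 4: [0↦5, 1↦3, 2↦6, 3↦0, 4↦6, 5↦3, 6↦5]  zeros at y ∈ {3}
  x = 5: [0↦2, 1↦0, 2↦3, 3↦4, 4↦3, 5↦0, 6↦2]  zeros at y ∈ {1, 5}
  x = 6: [0↦1, 1↦6, 2↦2, 3↦3, 4↦2, 5↦6, 6↦1]  zeros at y ∈ ∅
Collecting zeros: affine points = {(0, 1), (0, 5), (1, 3), (4, 3), (5, 1), (5, 5)}.
Total count |C(F_7)_aff| = 6.


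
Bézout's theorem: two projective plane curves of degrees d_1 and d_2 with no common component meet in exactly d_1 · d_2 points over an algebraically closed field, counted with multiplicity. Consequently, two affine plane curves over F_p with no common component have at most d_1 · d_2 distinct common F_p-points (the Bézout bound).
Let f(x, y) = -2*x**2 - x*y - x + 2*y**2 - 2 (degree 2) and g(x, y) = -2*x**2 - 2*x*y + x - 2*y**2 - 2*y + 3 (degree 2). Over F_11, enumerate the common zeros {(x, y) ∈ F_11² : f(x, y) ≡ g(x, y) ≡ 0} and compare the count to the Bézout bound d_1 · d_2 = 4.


Common zeros: {(7, 3)}; count = 1; Bézout bound = 4.

deg(f) = 2, deg(g) = 2, so Bézout bound = 4.
Scan x ∈ F_11. For each x, list the y ∈ F_11 with f(x, y) ≡ 0 and those with g(x, y) ≡ 0 (mod 11); the common zeros in that column are the intersection.
  x = 0: f ≡ 0 at y ∈ {1, 10}; g ≡ 0 at y ∈ ∅; common: ∅.
  x = 1: f ≡ 0 at y ∈ ∅; g ≡ 0 at y ∈ ∅; common: ∅.
  x = 2: f ≡ 0 at y ∈ {3, 9}; g ≡ 0 at y ∈ {1, 7}; common: ∅.
  x = 3: f ≡ 0 at y ∈ ∅; g ≡ 0 at y ∈ {1, 6}; common: ∅.
  x = 4: f ≡ 0 at y ∈ {4, 9}; g ≡ 0 at y ∈ ∅; common: ∅.
  x = 5: f ≡ 0 at y ∈ ∅; g ≡ 0 at y ∈ ∅; common: ∅.
  x = 6: f ≡ 0 at y ∈ {6, 8}; g ≡ 0 at y ∈ {2}; common: ∅.
  x = 7: f ≡ 0 at y ∈ {3, 6}; g ≡ 0 at y ∈ {0, 3}; common: {3}.
  x = 8: f ≡ 0 at y ∈ ∅; g ≡ 0 at y ∈ {6, 7}; common: ∅.
  x = 9: f ≡ 0 at y ∈ ∅; g ≡ 0 at y ∈ {2, 10}; common: ∅.
  x = 10: f ≡ 0 at y ∈ {1, 4}; g ≡ 0 at y ∈ {0}; common: ∅.
Collecting: common zeros = {(7, 3)}, so the count is 1.
Comparison with the Bézout bound: 1 ≤ 4 = deg(f)·deg(g), as expected for curves with no common component (the affine F_11-count falls short of the bound because intersections may lie at infinity, over extension fields, or carry multiplicity).


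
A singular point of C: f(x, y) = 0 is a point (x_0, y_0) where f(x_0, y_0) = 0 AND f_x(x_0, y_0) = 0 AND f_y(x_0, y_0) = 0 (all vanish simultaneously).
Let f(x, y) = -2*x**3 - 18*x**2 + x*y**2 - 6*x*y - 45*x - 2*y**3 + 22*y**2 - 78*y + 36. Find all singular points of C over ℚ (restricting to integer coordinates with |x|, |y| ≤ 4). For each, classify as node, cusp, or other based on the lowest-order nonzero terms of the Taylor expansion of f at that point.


Singular points: {(-3, 3)}; classification: cusp.

Compute partial derivatives:
  f_x = -6*x**2 - 36*x + y**2 - 6*y - 45.
  f_y = 2*x*y - 6*x - 6*y**2 + 44*y - 78.
Scan x_0 ∈ {−4, ..., 4}. For each x_0, f_y(x_0, y) is a polynomial in y; find its integer roots y ∈ {−4, ..., 4}, then test f_x and f at those candidates.
  x = -4: f_y(-4, y) = -6*y**2 + 36*y - 54; vanishes at y ∈ {3}. (-4, 3): f_x = -6 ≠ 0.
  x = -3: f_y(-3, y) = -6*y**2 + 38*y - 60; vanishes at y ∈ {3}. (-3, 3): f_x = 0, f = 0 — SINGULAR.
  x = -2: f_y(-2, y) = -6*y**2 + 40*y - 66; vanishes at y ∈ {3}. (-2, 3): f_x = -6 ≠ 0.
  x = -1: f_y(-1, y) = -6*y**2 + 42*y - 72; vanishes at y ∈ {3, 4}. (-1, 3): f_x = -24 ≠ 0; (-1, 4): f_x = -23 ≠ 0.
  x = 0: f_y(0, y) = -6*y**2 + 44*y - 78; vanishes at y ∈ {3}. (0, 3): f_x = -54 ≠ 0.
  x = 1: f_y(1, y) = -6*y**2 + 46*y - 84; vanishes at y ∈ {3}. (1, 3): f_x = -96 ≠ 0.
  x = 2: f_y(2, y) = -6*y**2 + 48*y - 90; vanishes at y ∈ {3}. (2, 3): f_x = -150 ≠ 0.
  x = 3: f_y(3, y) = -6*y**2 + 50*y - 96; vanishes at y ∈ {3}. (3, 3): f_x = -216 ≠ 0.
  x = 4: f_y(4, y) = -6*y**2 + 52*y - 102; vanishes at y ∈ {3}. (4, 3): f_x = -294 ≠ 0.
Only singular point on the grid: (-3, 3).
Classify: substitute x = -3 + u, y = 3 + v and expand: f = -2*u**3 + u*v**2 - 2*v**3 + v**2.
No constant or linear terms (consistent with a singular point). Quadratic part: v**2. Cubic part: -2*u**3 + u*v**2 - 2*v**3.
The quadratic part v**2 is a perfect square, so there is a single (double) tangent line v = 0, i.e. y = 3. Restricting the cubic part to that line (v = 0) leaves -2*u**3 ≠ 0, so f is not divisible by v and the branch is v² ≈ 2*u**3 to lowest order — this is a cusp.
Classification: cusp.


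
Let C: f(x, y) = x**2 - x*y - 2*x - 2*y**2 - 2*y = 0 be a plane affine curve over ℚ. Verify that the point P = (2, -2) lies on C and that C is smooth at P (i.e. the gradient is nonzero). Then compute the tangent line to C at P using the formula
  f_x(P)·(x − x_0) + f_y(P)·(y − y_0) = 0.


Tangent line at P: 4*x + 4*y = 0.

Step 1: f(2, -2) = 0, so P lies on C.
Step 2: partial derivatives
  f_x(x, y) = 2*x - y - 2, f_y(x, y) = -x - 4*y - 2.
  f_x(P) = 4, f_y(P) = 4 (gradient nonzero, so P is smooth).
Step 3: tangent line at P: 4·(x − 2) + 4·(y − -2) = 0.
Expanding: 4*x + 4*y = 0.


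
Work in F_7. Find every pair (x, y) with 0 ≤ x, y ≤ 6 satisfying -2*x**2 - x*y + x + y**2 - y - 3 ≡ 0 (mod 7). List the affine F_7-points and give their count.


Affine F_7-points: {(3, 1), (3, 3), (4, 1), (4, 4), (5, 2), (5, 4)}; count = 6.

For each of the 49 pairs (x, y) ∈ F_7², evaluate f(x, y) mod 7. Record the zeros.
  x = 0: [0↦4, 1↦4, 2↦6, 3↦3, 4↦2, 5↦3, 6↦6]  zeros at y ∈ ∅
  x = 1: [0↦3, 1↦2, 2↦3, 3↦6, 4↦4, 5↦4, 6↦6]  zeros at y ∈ ∅
  x = 2: [0↦5, 1↦3, 2↦3, 3↦5, 4↦2, 5↦1, 6↦2]  zeros at y ∈ ∅
  x = 3: [0↦3, 1↦0, 2↦6, 3↦0, 4↦3, 5↦1, 6↦1]  zeros at y ∈ {1, 3}
  x = 4: [0↦4, 1↦0, 2↦5, 3↦5, 4↦0, 5↦4, 6↦3]  zeros at y ∈ {1, 4}
  x = 5: [0↦1, 1↦3, 2↦0, 3↦6, 4↦0, 5↦3, 6↦1]  zeros at y ∈ {2, 4}
  x = 6: [0↦1, 1↦2, 2↦5, 3↦3, 4↦3, 5↦5, 6↦2]  zeros at y ∈ ∅
Collecting zeros: affine points = {(3, 1), (3, 3), (4, 1), (4, 4), (5, 2), (5, 4)}.
Total count |C(F_7)_aff| = 6.


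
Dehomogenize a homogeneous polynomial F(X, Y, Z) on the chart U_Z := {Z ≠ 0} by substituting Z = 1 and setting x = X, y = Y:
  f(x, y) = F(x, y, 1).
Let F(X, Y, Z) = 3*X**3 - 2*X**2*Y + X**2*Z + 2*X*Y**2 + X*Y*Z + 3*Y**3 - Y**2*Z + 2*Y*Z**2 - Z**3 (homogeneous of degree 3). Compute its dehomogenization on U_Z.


f(x, y) = 3*x**3 - 2*x**2*y + x**2 + 2*x*y**2 + x*y + 3*y**3 - y**2 + 2*y - 1

On U_Z we set Z = 1. Each monomial c·X^i·Y^j·Z^k in F becomes c·x^i·y^j·1^k = c·x^i·y^j.
Substituting Z = 1: F(X, Y, 1) = 3*x**3 - 2*x**2*y + x**2 + 2*x*y**2 + x*y + 3*y**3 - y**2 + 2*y - 1.
Note: deg(f) ≤ deg(F) = 3; strict inequality happens when F is divisible by Z (lost terms).


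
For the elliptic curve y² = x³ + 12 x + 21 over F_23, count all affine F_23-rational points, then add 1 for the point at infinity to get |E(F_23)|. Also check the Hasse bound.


Affine points = {(4, 8), (4, 15), (8, 10), (8, 13), (11, 9), (11, 14), (14, 9), (14, 14), (16, 10), (16, 13), (17, 3), (17, 20), (19, 1), (19, 22), (20, 2), (20, 21), (21, 9), (21, 14), (22, 10), (22, 13)}; affine count = 20; |E(F_23)| = 21.

Discriminant check: Δ ∝ 4a³ + 27b² = 4·12³ + 27·21² = 4·1728 + 27·441 ≡ 5 (mod 23). Nonzero ⇒ E is nonsingular.
For each x ∈ F_23, compute rhs = x³ + 12·x + 21 mod 23, then count y ∈ F_23 with y² ≡ rhs.
  x = 0: rhs = 21, matching y values: none (0 points).
  x = 1: rhs = 11, matching y values: none (0 points).
  x = 2: rhs = 7, matching y values: none (0 points).
  x = 3: rhs = 15, matching y values: none (0 points).
  x = 4: rhs = 18, matching y values: 8, 15 (2 points).
  x = 5: rhs = 22, matching y values: none (0 points).
  x = 6: rhs = 10, matching y values: none (0 points).
  x = 7: rhs = 11, matching y values: none (0 points).
  x = 8: rhs = 8, matching y values: 10, 13 (2 points).
  x = 9: rhs = 7, matching y values: none (0 points).
  x = 10: rhs = 14, matching y values: none (0 points).
  x = 11: rhs = 12, matching y values: 9, 14 (2 points).
  x = 12: rhs = 7, matching y values: none (0 points).
  x = 13: rhs = 5, matching y values: none (0 points).
  x = 14: rhs = 12, matching y values: 9, 14 (2 points).
  x = 15: rhs = 11, matching y values: none (0 points).
  x = 16: rhs = 8, matching y values: 10, 13 (2 points).
  x = 17: rhs = 9, matching y values: 3, 20 (2 points).
  x = 18: rhs = 20, matching y values: none (0 points).
  x = 19: rhs = 1, matching y values: 1, 22 (2 points).
  x = 20: rhs = 4, matching y values: 2, 21 (2 points).
  x = 21: rhs = 12, matching y values: 9, 14 (2 points).
  x = 22: rhs = 8, matching y values: 10, 13 (2 points).
Total affine count: 20.
Full point count |E(F_23)| = 20 + 1 = 21.
Hasse bound: |21 − (23+1)| = |-3| = 3 ≤ 2√23 ≈ 9.5917 ✓.
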